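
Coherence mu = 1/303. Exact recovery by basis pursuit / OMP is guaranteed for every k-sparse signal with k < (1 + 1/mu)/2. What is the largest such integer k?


1/mu = 303.
1 + 1/mu = 304.
(1 + 1/mu)/2 = 152 is an integer and the inequality is strict, so k_max = 152 - 1 = 151.

151


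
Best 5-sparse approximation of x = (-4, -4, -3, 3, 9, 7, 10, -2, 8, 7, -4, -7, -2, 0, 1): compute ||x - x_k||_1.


Sorted |x_i| descending: [10, 9, 8, 7, 7, 7, 4, 4, 4, 3, 3, 2, 2, 1, 0]
Keep top 5: [10, 9, 8, 7, 7]
Tail entries: [7, 4, 4, 4, 3, 3, 2, 2, 1, 0]
L1 error = sum of tail = 30.

30


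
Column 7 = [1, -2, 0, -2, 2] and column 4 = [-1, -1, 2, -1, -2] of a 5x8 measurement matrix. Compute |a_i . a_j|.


Inner product: 1*-1 + -2*-1 + 0*2 + -2*-1 + 2*-2
Products: [-1, 2, 0, 2, -4]
Sum = -1.
|dot| = 1.

1


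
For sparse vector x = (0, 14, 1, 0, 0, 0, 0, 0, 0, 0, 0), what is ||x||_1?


Non-zero entries: [(1, 14), (2, 1)]
Absolute values: [14, 1]
||x||_1 = sum = 15.

15


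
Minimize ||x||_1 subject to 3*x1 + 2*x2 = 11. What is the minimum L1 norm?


Axis intercepts:
  x1 = 11/3, x2 = 0: L1 = 11/3
  x1 = 0, x2 = 11/2: L1 = 11/2
x* = (11/3, 0)
||x*||_1 = 11/3.

11/3


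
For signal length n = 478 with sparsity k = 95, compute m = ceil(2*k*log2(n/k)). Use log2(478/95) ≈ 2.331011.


log2(n/k) = log2(478/95) ≈ 2.331011.
2*k*log2(n/k) ≈ 2*95*2.331011 = 442.89209.
m = ceil(442.89209) = 443.

443


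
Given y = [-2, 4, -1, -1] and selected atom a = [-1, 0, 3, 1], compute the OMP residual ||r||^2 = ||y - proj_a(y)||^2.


a^T a = 11.
a^T y = -2.
coeff = -2/11 = -2/11.
||r||^2 = 238/11.

238/11


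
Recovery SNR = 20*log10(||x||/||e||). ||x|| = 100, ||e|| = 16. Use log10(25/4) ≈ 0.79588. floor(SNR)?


||x||/||e|| = 100/16 = 25/4.
log10(25/4) ≈ 0.79588.
20*log10(||x||/||e||) ≈ 20*0.79588 = 15.9176.
floor(15.9176) = 15.

15


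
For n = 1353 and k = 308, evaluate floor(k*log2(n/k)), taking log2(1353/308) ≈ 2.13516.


log2(n/k) = log2(1353/308) ≈ 2.13516.
k*log2(n/k) ≈ 308*2.13516 = 657.62928.
floor(657.62928) = 657.

657


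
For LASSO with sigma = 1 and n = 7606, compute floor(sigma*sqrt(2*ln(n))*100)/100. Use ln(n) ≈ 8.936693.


ln(7606) ≈ 8.936693.
2*ln(n) ≈ 17.873386.
sqrt(2*ln(n)) ≈ sqrt(17.873386) ≈ 4.227693.
lambda ≈ 1*4.227693 = 4.227693.
floor(lambda*100)/100 = 4.22.

4.22


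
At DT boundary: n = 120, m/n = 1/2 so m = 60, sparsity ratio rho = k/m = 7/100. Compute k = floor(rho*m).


m = 1/2*120 = 60.
rho = 7/100.
rho*m = 7/100*60 = 4.2.
k = floor(4.2) = 4.

4


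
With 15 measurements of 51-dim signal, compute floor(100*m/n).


100*m/n = 100*15/51 ≈ 29.4118.
floor = 29.

29


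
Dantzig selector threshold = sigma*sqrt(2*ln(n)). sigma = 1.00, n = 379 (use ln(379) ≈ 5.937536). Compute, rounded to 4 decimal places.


ln(379) ≈ 5.937536.
2*ln(n) ≈ 11.875072.
sqrt(2*ln(n)) ≈ sqrt(11.875072) ≈ 3.446023.
threshold ≈ 1.00*3.446023 = 3.446023 ≈ 3.4460.

3.4460


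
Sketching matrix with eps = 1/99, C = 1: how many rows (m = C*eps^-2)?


1/eps = 99.
(1/eps)^2 = 9801.
m = 1*9801 = 9801.

9801


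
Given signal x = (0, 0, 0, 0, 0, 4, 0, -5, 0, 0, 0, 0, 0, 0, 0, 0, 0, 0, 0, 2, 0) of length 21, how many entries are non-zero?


Non-zero positions: [5, 7, 19].
Sparsity = 3.

3


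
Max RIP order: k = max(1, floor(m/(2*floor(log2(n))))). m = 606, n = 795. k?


floor(log2(795)) = 9.
2*9 = 18.
m/(2*floor(log2(n))) = 606/18 ≈ 33.6667.
floor = 33.
k = max(1, 33) = 33.

33


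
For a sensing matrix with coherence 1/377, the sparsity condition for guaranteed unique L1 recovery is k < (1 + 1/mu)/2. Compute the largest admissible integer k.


1/mu = 377.
1 + 1/mu = 378.
(1 + 1/mu)/2 = 189 is an integer and the inequality is strict, so k_max = 189 - 1 = 188.

188


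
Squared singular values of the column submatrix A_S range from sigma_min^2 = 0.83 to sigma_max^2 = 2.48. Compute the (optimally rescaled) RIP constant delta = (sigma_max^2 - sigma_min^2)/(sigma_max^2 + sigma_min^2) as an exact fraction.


lambda_max - lambda_min = 2.48 - 0.83 = 1.65.
lambda_max + lambda_min = 2.48 + 0.83 = 3.31.
delta = 1.65/3.31 = 165/331.

165/331


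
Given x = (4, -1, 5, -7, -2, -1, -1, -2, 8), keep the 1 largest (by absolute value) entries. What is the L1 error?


Sorted |x_i| descending: [8, 7, 5, 4, 2, 2, 1, 1, 1]
Keep top 1: [8]
Tail entries: [7, 5, 4, 2, 2, 1, 1, 1]
L1 error = sum of tail = 23.

23


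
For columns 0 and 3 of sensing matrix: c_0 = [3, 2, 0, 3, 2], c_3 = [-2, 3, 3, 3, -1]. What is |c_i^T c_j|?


Inner product: 3*-2 + 2*3 + 0*3 + 3*3 + 2*-1
Products: [-6, 6, 0, 9, -2]
Sum = 7.
|dot| = 7.

7


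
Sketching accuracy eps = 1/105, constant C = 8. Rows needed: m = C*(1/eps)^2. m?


1/eps = 105.
(1/eps)^2 = 11025.
m = 8*11025 = 88200.

88200


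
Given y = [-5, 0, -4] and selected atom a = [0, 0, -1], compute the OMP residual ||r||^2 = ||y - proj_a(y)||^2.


a^T a = 1.
a^T y = 4.
coeff = 4/1 = 4.
||r||^2 = 25.

25


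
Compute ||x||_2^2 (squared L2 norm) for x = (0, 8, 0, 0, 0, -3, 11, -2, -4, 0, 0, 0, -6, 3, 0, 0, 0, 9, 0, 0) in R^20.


Non-zero entries: [(1, 8), (5, -3), (6, 11), (7, -2), (8, -4), (12, -6), (13, 3), (17, 9)]
Squares: [64, 9, 121, 4, 16, 36, 9, 81]
||x||_2^2 = sum = 340.

340


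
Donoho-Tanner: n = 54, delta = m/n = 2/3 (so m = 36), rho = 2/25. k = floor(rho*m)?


m = 2/3*54 = 36.
rho = 2/25.
rho*m = 2/25*36 = 2.88.
k = floor(2.88) = 2.

2


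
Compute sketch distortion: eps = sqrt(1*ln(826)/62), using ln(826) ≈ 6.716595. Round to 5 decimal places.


ln(826) ≈ 6.716595.
1*ln(N)/m ≈ 1*6.716595/62 ≈ 0.10833218.
eps = sqrt(0.10833218) ≈ 0.3291385 ≈ 0.32914.

0.32914


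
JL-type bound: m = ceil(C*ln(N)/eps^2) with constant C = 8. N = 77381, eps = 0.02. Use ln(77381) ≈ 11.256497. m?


ln(77381) ≈ 11.256497.
eps^2 = 0.02^2 = 0.0004.
C*ln(N)/eps^2 ≈ 8*11.256497/0.0004 ≈ 225129.94.
m = ceil(225129.94) = 225130.

225130


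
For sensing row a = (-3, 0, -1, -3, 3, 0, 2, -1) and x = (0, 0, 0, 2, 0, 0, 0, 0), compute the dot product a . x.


Non-zero terms: ['-3*2']
Products: [-6]
y = sum = -6.

-6


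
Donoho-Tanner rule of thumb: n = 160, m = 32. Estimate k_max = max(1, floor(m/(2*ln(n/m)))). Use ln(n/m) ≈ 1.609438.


n/m = 160/32 = 5.
ln(n/m) ≈ 1.609438.
2*ln(n/m) ≈ 3.218876.
m/(2*ln(n/m)) ≈ 32/3.218876 ≈ 9.9414.
floor = 9.
k_max = max(1, 9) = 9.

9


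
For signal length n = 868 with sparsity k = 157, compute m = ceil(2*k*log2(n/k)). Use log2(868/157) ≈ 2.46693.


log2(n/k) = log2(868/157) ≈ 2.46693.
2*k*log2(n/k) ≈ 2*157*2.46693 = 774.61602.
m = ceil(774.61602) = 775.

775


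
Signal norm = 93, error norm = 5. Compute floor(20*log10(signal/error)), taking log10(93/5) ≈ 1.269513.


||x||/||e|| = 93/5.
log10(93/5) ≈ 1.269513.
20*log10(||x||/||e||) ≈ 20*1.269513 = 25.39026.
floor(25.39026) = 25.

25


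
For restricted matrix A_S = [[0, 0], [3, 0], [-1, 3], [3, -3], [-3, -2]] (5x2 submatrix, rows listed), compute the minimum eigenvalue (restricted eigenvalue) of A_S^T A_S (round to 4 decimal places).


A_S^T A_S = [[28, -6], [-6, 22]].
trace = 50.
det = 580.
disc = trace^2 - 4*det = 2500 - 4*580 = 180.
sqrt(180) ≈ 13.416408.
lam_min = (50 - sqrt(180))/2 ≈ (50 - 13.416408)/2 = 18.291796 ≈ 18.2918.

18.2918


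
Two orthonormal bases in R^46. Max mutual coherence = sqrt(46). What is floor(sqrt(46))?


6^2 = 36 <= 46 < 49 = 7^2, so 6 <= sqrt(46) < 7.
floor(sqrt(46)) = 6.

6


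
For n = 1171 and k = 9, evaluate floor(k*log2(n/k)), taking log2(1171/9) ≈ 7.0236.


log2(n/k) = log2(1171/9) ≈ 7.0236.
k*log2(n/k) ≈ 9*7.0236 = 63.2124.
floor(63.2124) = 63.

63


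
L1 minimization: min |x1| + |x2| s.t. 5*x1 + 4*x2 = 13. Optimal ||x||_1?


Axis intercepts:
  x1 = 13/5, x2 = 0: L1 = 13/5
  x1 = 0, x2 = 13/4: L1 = 13/4
x* = (13/5, 0)
||x*||_1 = 13/5.

13/5


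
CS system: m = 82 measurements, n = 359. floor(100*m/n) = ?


100*m/n = 100*82/359 ≈ 22.8412.
floor = 22.

22


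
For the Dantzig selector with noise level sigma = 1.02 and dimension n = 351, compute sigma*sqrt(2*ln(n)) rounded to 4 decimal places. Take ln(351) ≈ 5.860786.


ln(351) ≈ 5.860786.
2*ln(n) ≈ 11.721572.
sqrt(2*ln(n)) ≈ sqrt(11.721572) ≈ 3.423678.
threshold ≈ 1.02*3.423678 = 3.49215156 ≈ 3.4922.

3.4922


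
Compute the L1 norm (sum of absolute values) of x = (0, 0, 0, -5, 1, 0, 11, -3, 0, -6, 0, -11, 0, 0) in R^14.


Non-zero entries: [(3, -5), (4, 1), (6, 11), (7, -3), (9, -6), (11, -11)]
Absolute values: [5, 1, 11, 3, 6, 11]
||x||_1 = sum = 37.

37


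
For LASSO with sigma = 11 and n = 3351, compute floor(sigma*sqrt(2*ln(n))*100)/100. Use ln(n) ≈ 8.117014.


ln(3351) ≈ 8.117014.
2*ln(n) ≈ 16.234028.
sqrt(2*ln(n)) ≈ sqrt(16.234028) ≈ 4.029147.
lambda ≈ 11*4.029147 = 44.320617.
floor(lambda*100)/100 = 44.32.

44.32


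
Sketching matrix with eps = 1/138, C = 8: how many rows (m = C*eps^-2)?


1/eps = 138.
(1/eps)^2 = 19044.
m = 8*19044 = 152352.

152352


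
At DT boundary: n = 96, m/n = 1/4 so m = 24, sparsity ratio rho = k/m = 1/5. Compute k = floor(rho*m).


m = 1/4*96 = 24.
rho = 1/5.
rho*m = 1/5*24 = 4.8.
k = floor(4.8) = 4.

4


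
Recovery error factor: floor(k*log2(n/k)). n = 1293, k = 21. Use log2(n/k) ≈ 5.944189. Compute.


log2(n/k) = log2(1293/21) ≈ 5.944189.
k*log2(n/k) ≈ 21*5.944189 = 124.827969.
floor(124.827969) = 124.

124


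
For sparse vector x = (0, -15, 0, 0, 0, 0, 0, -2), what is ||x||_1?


Non-zero entries: [(1, -15), (7, -2)]
Absolute values: [15, 2]
||x||_1 = sum = 17.

17


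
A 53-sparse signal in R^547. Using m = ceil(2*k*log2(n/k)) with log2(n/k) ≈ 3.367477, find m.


log2(n/k) = log2(547/53) ≈ 3.367477.
2*k*log2(n/k) ≈ 2*53*3.367477 = 356.952562.
m = ceil(356.952562) = 357.

357


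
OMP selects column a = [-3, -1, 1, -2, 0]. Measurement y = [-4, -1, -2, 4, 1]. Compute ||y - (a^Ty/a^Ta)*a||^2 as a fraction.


a^T a = 15.
a^T y = 3.
coeff = 3/15 = 1/5.
||r||^2 = 187/5.

187/5


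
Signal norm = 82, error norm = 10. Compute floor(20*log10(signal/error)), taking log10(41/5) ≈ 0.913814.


||x||/||e|| = 82/10 = 41/5.
log10(41/5) ≈ 0.913814.
20*log10(||x||/||e||) ≈ 20*0.913814 = 18.27628.
floor(18.27628) = 18.

18


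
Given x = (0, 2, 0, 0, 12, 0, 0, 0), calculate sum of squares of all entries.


Non-zero entries: [(1, 2), (4, 12)]
Squares: [4, 144]
||x||_2^2 = sum = 148.

148


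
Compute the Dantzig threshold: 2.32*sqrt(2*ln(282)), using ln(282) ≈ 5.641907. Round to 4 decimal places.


ln(282) ≈ 5.641907.
2*ln(n) ≈ 11.283814.
sqrt(2*ln(n)) ≈ sqrt(11.283814) ≈ 3.359139.
threshold ≈ 2.32*3.359139 = 7.79320248 ≈ 7.7932.

7.7932


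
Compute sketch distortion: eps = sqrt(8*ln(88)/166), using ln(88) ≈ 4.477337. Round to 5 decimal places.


ln(88) ≈ 4.477337.
8*ln(N)/m ≈ 8*4.477337/166 ≈ 0.21577528.
eps = sqrt(0.21577528) ≈ 0.4645162 ≈ 0.46452.

0.46452


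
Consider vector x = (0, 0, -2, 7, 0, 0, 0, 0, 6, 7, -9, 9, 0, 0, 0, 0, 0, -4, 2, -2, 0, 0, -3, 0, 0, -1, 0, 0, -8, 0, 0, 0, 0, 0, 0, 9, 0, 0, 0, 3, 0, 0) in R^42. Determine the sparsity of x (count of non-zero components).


Non-zero positions: [2, 3, 8, 9, 10, 11, 17, 18, 19, 22, 25, 28, 35, 39].
Sparsity = 14.

14


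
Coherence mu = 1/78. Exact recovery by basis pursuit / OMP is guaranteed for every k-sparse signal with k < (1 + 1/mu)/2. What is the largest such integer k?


1/mu = 78.
1 + 1/mu = 79.
(1 + 1/mu)/2 = 39.5 is not an integer, so k_max = floor(39.5) = 39.

39


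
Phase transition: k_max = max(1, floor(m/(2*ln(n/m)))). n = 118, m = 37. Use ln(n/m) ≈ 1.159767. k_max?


n/m = 118/37.
ln(n/m) ≈ 1.159767.
2*ln(n/m) ≈ 2.319534.
m/(2*ln(n/m)) ≈ 37/2.319534 ≈ 15.9515.
floor = 15.
k_max = max(1, 15) = 15.

15


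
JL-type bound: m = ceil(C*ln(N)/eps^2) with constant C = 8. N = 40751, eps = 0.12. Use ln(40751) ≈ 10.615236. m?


ln(40751) ≈ 10.615236.
eps^2 = 0.12^2 = 0.0144.
C*ln(N)/eps^2 ≈ 8*10.615236/0.0144 ≈ 5897.3533.
m = ceil(5897.3533) = 5898.

5898


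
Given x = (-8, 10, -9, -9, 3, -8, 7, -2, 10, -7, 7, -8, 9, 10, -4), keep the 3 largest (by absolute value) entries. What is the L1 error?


Sorted |x_i| descending: [10, 10, 10, 9, 9, 9, 8, 8, 8, 7, 7, 7, 4, 3, 2]
Keep top 3: [10, 10, 10]
Tail entries: [9, 9, 9, 8, 8, 8, 7, 7, 7, 4, 3, 2]
L1 error = sum of tail = 81.

81


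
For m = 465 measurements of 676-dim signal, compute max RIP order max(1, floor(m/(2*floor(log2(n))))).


floor(log2(676)) = 9.
2*9 = 18.
m/(2*floor(log2(n))) = 465/18 ≈ 25.8333.
floor = 25.
k = max(1, 25) = 25.

25


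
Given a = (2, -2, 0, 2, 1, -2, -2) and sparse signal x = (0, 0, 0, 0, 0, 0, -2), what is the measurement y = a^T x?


Non-zero terms: ['-2*-2']
Products: [4]
y = sum = 4.

4


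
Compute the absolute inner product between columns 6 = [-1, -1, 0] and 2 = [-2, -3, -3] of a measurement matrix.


Inner product: -1*-2 + -1*-3 + 0*-3
Products: [2, 3, 0]
Sum = 5.
|dot| = 5.

5


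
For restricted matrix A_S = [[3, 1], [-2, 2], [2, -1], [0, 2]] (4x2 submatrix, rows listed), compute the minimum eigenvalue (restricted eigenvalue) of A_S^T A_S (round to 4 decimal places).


A_S^T A_S = [[17, -3], [-3, 10]].
trace = 27.
det = 161.
disc = trace^2 - 4*det = 729 - 4*161 = 85.
sqrt(85) ≈ 9.219544.
lam_min = (27 - sqrt(85))/2 ≈ (27 - 9.219544)/2 = 8.890228 ≈ 8.8902.

8.8902


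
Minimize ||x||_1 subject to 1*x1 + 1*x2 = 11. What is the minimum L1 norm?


Axis intercepts:
  x1 = 11, x2 = 0: L1 = 11
  x1 = 0, x2 = 11: L1 = 11
x* = (11, 0)
||x*||_1 = 11.

11


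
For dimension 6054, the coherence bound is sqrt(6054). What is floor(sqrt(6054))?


77^2 = 5929 <= 6054 < 6084 = 78^2, so 77 <= sqrt(6054) < 78.
floor(sqrt(6054)) = 77.

77


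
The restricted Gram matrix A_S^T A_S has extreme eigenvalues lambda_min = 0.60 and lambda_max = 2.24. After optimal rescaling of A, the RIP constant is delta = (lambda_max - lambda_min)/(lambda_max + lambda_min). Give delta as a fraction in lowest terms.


lambda_max - lambda_min = 2.24 - 0.60 = 1.64.
lambda_max + lambda_min = 2.24 + 0.60 = 2.84.
delta = 1.64/2.84 = 164/284 = 41/71.

41/71


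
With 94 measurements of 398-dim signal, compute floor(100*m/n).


100*m/n = 100*94/398 ≈ 23.6181.
floor = 23.

23


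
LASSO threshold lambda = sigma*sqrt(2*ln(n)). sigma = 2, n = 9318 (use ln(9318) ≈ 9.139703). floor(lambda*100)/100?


ln(9318) ≈ 9.139703.
2*ln(n) ≈ 18.279406.
sqrt(2*ln(n)) ≈ sqrt(18.279406) ≈ 4.275442.
lambda ≈ 2*4.275442 = 8.550884.
floor(lambda*100)/100 = 8.55.

8.55


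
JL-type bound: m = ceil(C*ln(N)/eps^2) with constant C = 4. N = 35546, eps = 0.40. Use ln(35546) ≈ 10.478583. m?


ln(35546) ≈ 10.478583.
eps^2 = 0.40^2 = 0.16.
C*ln(N)/eps^2 ≈ 4*10.478583/0.16 ≈ 261.9646.
m = ceil(261.9646) = 262.

262


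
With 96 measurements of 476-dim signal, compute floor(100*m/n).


100*m/n = 100*96/476 ≈ 20.1681.
floor = 20.

20


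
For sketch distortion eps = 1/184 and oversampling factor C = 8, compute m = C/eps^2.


1/eps = 184.
(1/eps)^2 = 33856.
m = 8*33856 = 270848.

270848


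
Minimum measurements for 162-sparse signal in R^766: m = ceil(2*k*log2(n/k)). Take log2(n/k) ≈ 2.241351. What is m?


log2(n/k) = log2(766/162) ≈ 2.241351.
2*k*log2(n/k) ≈ 2*162*2.241351 = 726.197724.
m = ceil(726.197724) = 727.

727


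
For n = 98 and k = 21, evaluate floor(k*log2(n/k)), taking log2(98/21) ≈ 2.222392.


log2(n/k) = log2(98/21) ≈ 2.222392.
k*log2(n/k) ≈ 21*2.222392 = 46.670232.
floor(46.670232) = 46.

46


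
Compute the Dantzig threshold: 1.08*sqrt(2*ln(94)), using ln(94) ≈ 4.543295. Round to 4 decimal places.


ln(94) ≈ 4.543295.
2*ln(n) ≈ 9.08659.
sqrt(2*ln(n)) ≈ sqrt(9.08659) ≈ 3.014397.
threshold ≈ 1.08*3.014397 = 3.25554876 ≈ 3.2555.

3.2555


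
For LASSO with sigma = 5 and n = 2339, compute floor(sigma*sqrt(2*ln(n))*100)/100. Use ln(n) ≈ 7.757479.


ln(2339) ≈ 7.757479.
2*ln(n) ≈ 15.514958.
sqrt(2*ln(n)) ≈ sqrt(15.514958) ≈ 3.938903.
lambda ≈ 5*3.938903 = 19.694515.
floor(lambda*100)/100 = 19.69.

19.69


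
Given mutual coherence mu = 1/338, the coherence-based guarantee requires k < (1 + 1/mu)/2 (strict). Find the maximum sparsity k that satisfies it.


1/mu = 338.
1 + 1/mu = 339.
(1 + 1/mu)/2 = 169.5 is not an integer, so k_max = floor(169.5) = 169.

169


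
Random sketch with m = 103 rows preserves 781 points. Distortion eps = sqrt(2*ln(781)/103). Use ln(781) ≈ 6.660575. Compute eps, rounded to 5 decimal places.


ln(781) ≈ 6.660575.
2*ln(N)/m ≈ 2*6.660575/103 ≈ 0.12933155.
eps = sqrt(0.12933155) ≈ 0.359627 ≈ 0.35963.

0.35963


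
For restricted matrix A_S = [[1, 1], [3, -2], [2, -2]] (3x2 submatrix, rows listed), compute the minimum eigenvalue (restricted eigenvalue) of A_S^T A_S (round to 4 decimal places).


A_S^T A_S = [[14, -9], [-9, 9]].
trace = 23.
det = 45.
disc = trace^2 - 4*det = 529 - 4*45 = 349.
sqrt(349) ≈ 18.681542.
lam_min = (23 - sqrt(349))/2 ≈ (23 - 18.681542)/2 = 2.159229 ≈ 2.1592.

2.1592


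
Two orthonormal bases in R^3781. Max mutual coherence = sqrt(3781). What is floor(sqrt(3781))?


61^2 = 3721 <= 3781 < 3844 = 62^2, so 61 <= sqrt(3781) < 62.
floor(sqrt(3781)) = 61.

61


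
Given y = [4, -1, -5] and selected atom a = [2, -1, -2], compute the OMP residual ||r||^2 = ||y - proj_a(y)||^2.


a^T a = 9.
a^T y = 19.
coeff = 19/9 = 19/9.
||r||^2 = 17/9.

17/9


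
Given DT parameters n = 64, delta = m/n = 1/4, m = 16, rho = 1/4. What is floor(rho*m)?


m = 1/4*64 = 16.
rho = 1/4.
rho*m = 1/4*16 = 4.
k = floor(4) = 4.

4


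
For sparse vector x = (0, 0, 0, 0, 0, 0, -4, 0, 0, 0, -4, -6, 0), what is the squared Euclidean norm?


Non-zero entries: [(6, -4), (10, -4), (11, -6)]
Squares: [16, 16, 36]
||x||_2^2 = sum = 68.

68


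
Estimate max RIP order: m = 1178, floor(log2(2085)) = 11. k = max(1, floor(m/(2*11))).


floor(log2(2085)) = 11.
2*11 = 22.
m/(2*floor(log2(n))) = 1178/22 ≈ 53.5455.
floor = 53.
k = max(1, 53) = 53.

53


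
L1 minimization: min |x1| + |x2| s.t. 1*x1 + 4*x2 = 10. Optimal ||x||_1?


Axis intercepts:
  x1 = 10, x2 = 0: L1 = 10
  x1 = 0, x2 = 5/2: L1 = 5/2
x* = (0, 5/2)
||x*||_1 = 5/2.

5/2


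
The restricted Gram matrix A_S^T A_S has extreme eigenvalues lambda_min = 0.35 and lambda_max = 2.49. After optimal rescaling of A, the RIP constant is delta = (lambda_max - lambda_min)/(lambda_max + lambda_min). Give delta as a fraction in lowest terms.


lambda_max - lambda_min = 2.49 - 0.35 = 2.14.
lambda_max + lambda_min = 2.49 + 0.35 = 2.84.
delta = 2.14/2.84 = 214/284 = 107/142.

107/142


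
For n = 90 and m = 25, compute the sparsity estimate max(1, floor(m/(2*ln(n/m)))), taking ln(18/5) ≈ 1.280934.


n/m = 90/25 = 18/5.
ln(n/m) ≈ 1.280934.
2*ln(n/m) ≈ 2.561868.
m/(2*ln(n/m)) ≈ 25/2.561868 ≈ 9.7585.
floor = 9.
k_max = max(1, 9) = 9.

9


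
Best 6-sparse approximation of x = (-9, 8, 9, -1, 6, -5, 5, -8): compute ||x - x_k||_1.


Sorted |x_i| descending: [9, 9, 8, 8, 6, 5, 5, 1]
Keep top 6: [9, 9, 8, 8, 6, 5]
Tail entries: [5, 1]
L1 error = sum of tail = 6.

6


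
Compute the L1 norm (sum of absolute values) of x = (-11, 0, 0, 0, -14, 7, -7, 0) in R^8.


Non-zero entries: [(0, -11), (4, -14), (5, 7), (6, -7)]
Absolute values: [11, 14, 7, 7]
||x||_1 = sum = 39.

39


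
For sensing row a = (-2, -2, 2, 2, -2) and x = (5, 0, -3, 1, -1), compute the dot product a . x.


Non-zero terms: ['-2*5', '2*-3', '2*1', '-2*-1']
Products: [-10, -6, 2, 2]
y = sum = -12.

-12


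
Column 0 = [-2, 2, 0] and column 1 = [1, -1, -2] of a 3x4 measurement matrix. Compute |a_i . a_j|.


Inner product: -2*1 + 2*-1 + 0*-2
Products: [-2, -2, 0]
Sum = -4.
|dot| = 4.

4


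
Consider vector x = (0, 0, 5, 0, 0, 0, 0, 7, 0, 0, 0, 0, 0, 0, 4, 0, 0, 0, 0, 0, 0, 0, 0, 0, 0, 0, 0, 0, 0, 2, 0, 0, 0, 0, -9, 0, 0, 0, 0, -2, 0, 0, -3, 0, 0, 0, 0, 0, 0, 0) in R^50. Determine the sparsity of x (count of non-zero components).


Non-zero positions: [2, 7, 14, 29, 34, 39, 42].
Sparsity = 7.

7


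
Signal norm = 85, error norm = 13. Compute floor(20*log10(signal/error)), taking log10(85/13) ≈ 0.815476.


||x||/||e|| = 85/13.
log10(85/13) ≈ 0.815476.
20*log10(||x||/||e||) ≈ 20*0.815476 = 16.30952.
floor(16.30952) = 16.

16


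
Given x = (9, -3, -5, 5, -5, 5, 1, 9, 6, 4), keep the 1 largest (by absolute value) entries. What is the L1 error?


Sorted |x_i| descending: [9, 9, 6, 5, 5, 5, 5, 4, 3, 1]
Keep top 1: [9]
Tail entries: [9, 6, 5, 5, 5, 5, 4, 3, 1]
L1 error = sum of tail = 43.

43


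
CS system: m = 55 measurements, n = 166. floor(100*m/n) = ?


100*m/n = 100*55/166 ≈ 33.1325.
floor = 33.

33


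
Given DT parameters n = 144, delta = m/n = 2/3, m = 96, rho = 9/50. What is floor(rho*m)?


m = 2/3*144 = 96.
rho = 9/50.
rho*m = 9/50*96 = 17.28.
k = floor(17.28) = 17.

17


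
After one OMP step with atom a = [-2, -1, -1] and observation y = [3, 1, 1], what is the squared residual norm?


a^T a = 6.
a^T y = -8.
coeff = -8/6 = -4/3.
||r||^2 = 1/3.

1/3


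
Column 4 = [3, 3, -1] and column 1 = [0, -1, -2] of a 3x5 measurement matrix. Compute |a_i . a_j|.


Inner product: 3*0 + 3*-1 + -1*-2
Products: [0, -3, 2]
Sum = -1.
|dot| = 1.

1


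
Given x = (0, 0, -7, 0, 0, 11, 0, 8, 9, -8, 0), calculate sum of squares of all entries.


Non-zero entries: [(2, -7), (5, 11), (7, 8), (8, 9), (9, -8)]
Squares: [49, 121, 64, 81, 64]
||x||_2^2 = sum = 379.

379


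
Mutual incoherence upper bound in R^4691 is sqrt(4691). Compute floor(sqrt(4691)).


68^2 = 4624 <= 4691 < 4761 = 69^2, so 68 <= sqrt(4691) < 69.
floor(sqrt(4691)) = 68.

68


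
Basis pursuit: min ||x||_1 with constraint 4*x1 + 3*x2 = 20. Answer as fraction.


Axis intercepts:
  x1 = 5, x2 = 0: L1 = 5
  x1 = 0, x2 = 20/3: L1 = 20/3
x* = (5, 0)
||x*||_1 = 5.

5


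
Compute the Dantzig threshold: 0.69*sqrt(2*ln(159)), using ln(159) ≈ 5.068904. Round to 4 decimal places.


ln(159) ≈ 5.068904.
2*ln(n) ≈ 10.137808.
sqrt(2*ln(n)) ≈ sqrt(10.137808) ≈ 3.183992.
threshold ≈ 0.69*3.183992 = 2.19695448 ≈ 2.1970.

2.1970


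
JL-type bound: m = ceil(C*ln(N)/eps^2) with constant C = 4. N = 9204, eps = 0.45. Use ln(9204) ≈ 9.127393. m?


ln(9204) ≈ 9.127393.
eps^2 = 0.45^2 = 0.2025.
C*ln(N)/eps^2 ≈ 4*9.127393/0.2025 ≈ 180.2942.
m = ceil(180.2942) = 181.

181


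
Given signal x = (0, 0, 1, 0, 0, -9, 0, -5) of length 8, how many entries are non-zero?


Non-zero positions: [2, 5, 7].
Sparsity = 3.

3


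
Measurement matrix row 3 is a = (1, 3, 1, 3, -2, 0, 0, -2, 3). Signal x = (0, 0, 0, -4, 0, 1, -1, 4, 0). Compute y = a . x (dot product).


Non-zero terms: ['3*-4', '0*1', '0*-1', '-2*4']
Products: [-12, 0, 0, -8]
y = sum = -20.

-20


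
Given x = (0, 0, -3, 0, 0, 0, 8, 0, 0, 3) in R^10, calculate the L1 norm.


Non-zero entries: [(2, -3), (6, 8), (9, 3)]
Absolute values: [3, 8, 3]
||x||_1 = sum = 14.

14


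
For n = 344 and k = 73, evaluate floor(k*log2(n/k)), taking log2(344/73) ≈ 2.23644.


log2(n/k) = log2(344/73) ≈ 2.23644.
k*log2(n/k) ≈ 73*2.23644 = 163.26012.
floor(163.26012) = 163.

163


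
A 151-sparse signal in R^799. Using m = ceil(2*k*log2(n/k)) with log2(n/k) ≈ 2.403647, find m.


log2(n/k) = log2(799/151) ≈ 2.403647.
2*k*log2(n/k) ≈ 2*151*2.403647 = 725.901394.
m = ceil(725.901394) = 726.

726


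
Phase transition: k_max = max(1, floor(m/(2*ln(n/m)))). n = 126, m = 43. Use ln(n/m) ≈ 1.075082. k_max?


n/m = 126/43.
ln(n/m) ≈ 1.075082.
2*ln(n/m) ≈ 2.150164.
m/(2*ln(n/m)) ≈ 43/2.150164 ≈ 19.9985.
floor = 19.
k_max = max(1, 19) = 19.

19


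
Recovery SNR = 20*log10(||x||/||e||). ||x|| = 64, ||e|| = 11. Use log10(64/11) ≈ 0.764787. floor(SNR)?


||x||/||e|| = 64/11.
log10(64/11) ≈ 0.764787.
20*log10(||x||/||e||) ≈ 20*0.764787 = 15.29574.
floor(15.29574) = 15.

15


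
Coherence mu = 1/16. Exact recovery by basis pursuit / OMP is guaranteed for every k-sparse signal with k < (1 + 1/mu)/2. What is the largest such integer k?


1/mu = 16.
1 + 1/mu = 17.
(1 + 1/mu)/2 = 8.5 is not an integer, so k_max = floor(8.5) = 8.

8


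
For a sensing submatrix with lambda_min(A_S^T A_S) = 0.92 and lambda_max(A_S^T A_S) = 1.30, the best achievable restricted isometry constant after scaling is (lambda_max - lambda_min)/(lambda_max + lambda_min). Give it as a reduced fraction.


lambda_max - lambda_min = 1.30 - 0.92 = 0.38.
lambda_max + lambda_min = 1.30 + 0.92 = 2.22.
delta = 0.38/2.22 = 38/222 = 19/111.

19/111


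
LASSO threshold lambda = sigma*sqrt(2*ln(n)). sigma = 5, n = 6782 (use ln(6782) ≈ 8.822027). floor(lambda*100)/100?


ln(6782) ≈ 8.822027.
2*ln(n) ≈ 17.644054.
sqrt(2*ln(n)) ≈ sqrt(17.644054) ≈ 4.200483.
lambda ≈ 5*4.200483 = 21.002415.
floor(lambda*100)/100 = 21.00.

21.00


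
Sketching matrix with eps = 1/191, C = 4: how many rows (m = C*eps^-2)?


1/eps = 191.
(1/eps)^2 = 36481.
m = 4*36481 = 145924.

145924


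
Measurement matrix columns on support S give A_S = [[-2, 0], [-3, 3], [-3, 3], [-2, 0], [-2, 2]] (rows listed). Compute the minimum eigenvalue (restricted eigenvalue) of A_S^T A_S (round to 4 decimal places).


A_S^T A_S = [[30, -22], [-22, 22]].
trace = 52.
det = 176.
disc = trace^2 - 4*det = 2704 - 4*176 = 2000.
sqrt(2000) ≈ 44.721360.
lam_min = (52 - sqrt(2000))/2 ≈ (52 - 44.721360)/2 = 3.63932 ≈ 3.6393.

3.6393


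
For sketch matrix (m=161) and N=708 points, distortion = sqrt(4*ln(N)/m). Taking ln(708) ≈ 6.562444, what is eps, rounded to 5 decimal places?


ln(708) ≈ 6.562444.
4*ln(N)/m ≈ 4*6.562444/161 ≈ 0.16304209.
eps = sqrt(0.16304209) ≈ 0.4037847 ≈ 0.40378.

0.40378


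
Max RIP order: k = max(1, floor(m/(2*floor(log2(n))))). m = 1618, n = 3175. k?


floor(log2(3175)) = 11.
2*11 = 22.
m/(2*floor(log2(n))) = 1618/22 ≈ 73.5455.
floor = 73.
k = max(1, 73) = 73.

73


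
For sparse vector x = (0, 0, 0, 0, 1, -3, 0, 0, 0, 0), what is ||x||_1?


Non-zero entries: [(4, 1), (5, -3)]
Absolute values: [1, 3]
||x||_1 = sum = 4.

4


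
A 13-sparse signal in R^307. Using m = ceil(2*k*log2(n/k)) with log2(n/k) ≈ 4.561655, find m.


log2(n/k) = log2(307/13) ≈ 4.561655.
2*k*log2(n/k) ≈ 2*13*4.561655 = 118.60303.
m = ceil(118.60303) = 119.

119


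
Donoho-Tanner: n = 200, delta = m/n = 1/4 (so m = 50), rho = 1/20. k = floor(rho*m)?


m = 1/4*200 = 50.
rho = 1/20.
rho*m = 1/20*50 = 2.5.
k = floor(2.5) = 2.

2


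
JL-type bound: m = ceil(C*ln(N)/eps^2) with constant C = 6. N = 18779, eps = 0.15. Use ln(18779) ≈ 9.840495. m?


ln(18779) ≈ 9.840495.
eps^2 = 0.15^2 = 0.0225.
C*ln(N)/eps^2 ≈ 6*9.840495/0.0225 ≈ 2624.132.
m = ceil(2624.132) = 2625.

2625


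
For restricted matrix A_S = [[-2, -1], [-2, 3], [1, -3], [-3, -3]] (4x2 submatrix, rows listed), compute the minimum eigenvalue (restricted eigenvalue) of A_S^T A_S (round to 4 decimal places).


A_S^T A_S = [[18, 2], [2, 28]].
trace = 46.
det = 500.
disc = trace^2 - 4*det = 2116 - 4*500 = 116.
sqrt(116) ≈ 10.770330.
lam_min = (46 - sqrt(116))/2 ≈ (46 - 10.770330)/2 = 17.614835 ≈ 17.6148.

17.6148


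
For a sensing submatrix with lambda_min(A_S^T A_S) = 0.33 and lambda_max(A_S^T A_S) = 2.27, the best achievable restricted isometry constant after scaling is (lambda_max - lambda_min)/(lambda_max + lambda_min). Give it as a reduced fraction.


lambda_max - lambda_min = 2.27 - 0.33 = 1.94.
lambda_max + lambda_min = 2.27 + 0.33 = 2.60.
delta = 1.94/2.60 = 194/260 = 97/130.

97/130


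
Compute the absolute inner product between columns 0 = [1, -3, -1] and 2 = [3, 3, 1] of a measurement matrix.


Inner product: 1*3 + -3*3 + -1*1
Products: [3, -9, -1]
Sum = -7.
|dot| = 7.

7


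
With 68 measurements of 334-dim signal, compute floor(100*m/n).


100*m/n = 100*68/334 ≈ 20.3593.
floor = 20.

20


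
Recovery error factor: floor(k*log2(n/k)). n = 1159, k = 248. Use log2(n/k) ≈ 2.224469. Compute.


log2(n/k) = log2(1159/248) ≈ 2.224469.
k*log2(n/k) ≈ 248*2.224469 = 551.668312.
floor(551.668312) = 551.

551


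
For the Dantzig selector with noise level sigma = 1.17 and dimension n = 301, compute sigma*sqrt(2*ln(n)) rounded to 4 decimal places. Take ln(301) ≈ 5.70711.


ln(301) ≈ 5.70711.
2*ln(n) ≈ 11.41422.
sqrt(2*ln(n)) ≈ sqrt(11.41422) ≈ 3.378494.
threshold ≈ 1.17*3.378494 = 3.95283798 ≈ 3.9528.

3.9528


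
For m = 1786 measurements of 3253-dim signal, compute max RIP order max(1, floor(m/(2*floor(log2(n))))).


floor(log2(3253)) = 11.
2*11 = 22.
m/(2*floor(log2(n))) = 1786/22 ≈ 81.1818.
floor = 81.
k = max(1, 81) = 81.

81


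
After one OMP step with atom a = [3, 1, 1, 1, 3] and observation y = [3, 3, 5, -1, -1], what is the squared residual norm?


a^T a = 21.
a^T y = 13.
coeff = 13/21 = 13/21.
||r||^2 = 776/21.

776/21


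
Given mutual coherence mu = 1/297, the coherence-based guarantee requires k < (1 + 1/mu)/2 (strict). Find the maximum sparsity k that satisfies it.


1/mu = 297.
1 + 1/mu = 298.
(1 + 1/mu)/2 = 149 is an integer and the inequality is strict, so k_max = 149 - 1 = 148.

148


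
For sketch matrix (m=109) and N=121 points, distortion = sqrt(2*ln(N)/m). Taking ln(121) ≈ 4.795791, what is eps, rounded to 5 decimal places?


ln(121) ≈ 4.795791.
2*ln(N)/m ≈ 2*4.795791/109 ≈ 0.08799617.
eps = sqrt(0.08799617) ≈ 0.2966415 ≈ 0.29664.

0.29664


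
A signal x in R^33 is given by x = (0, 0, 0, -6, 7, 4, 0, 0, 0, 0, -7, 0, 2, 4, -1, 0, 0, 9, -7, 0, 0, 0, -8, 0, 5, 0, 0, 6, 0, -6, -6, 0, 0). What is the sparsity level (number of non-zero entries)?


Non-zero positions: [3, 4, 5, 10, 12, 13, 14, 17, 18, 22, 24, 27, 29, 30].
Sparsity = 14.

14


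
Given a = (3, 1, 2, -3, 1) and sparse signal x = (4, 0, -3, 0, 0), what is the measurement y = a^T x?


Non-zero terms: ['3*4', '2*-3']
Products: [12, -6]
y = sum = 6.

6


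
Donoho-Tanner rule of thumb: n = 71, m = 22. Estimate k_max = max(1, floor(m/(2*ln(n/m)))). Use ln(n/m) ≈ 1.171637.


n/m = 71/22.
ln(n/m) ≈ 1.171637.
2*ln(n/m) ≈ 2.343274.
m/(2*ln(n/m)) ≈ 22/2.343274 ≈ 9.3886.
floor = 9.
k_max = max(1, 9) = 9.

9


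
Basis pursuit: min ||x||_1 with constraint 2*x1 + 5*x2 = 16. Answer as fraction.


Axis intercepts:
  x1 = 8, x2 = 0: L1 = 8
  x1 = 0, x2 = 16/5: L1 = 16/5
x* = (0, 16/5)
||x*||_1 = 16/5.

16/5


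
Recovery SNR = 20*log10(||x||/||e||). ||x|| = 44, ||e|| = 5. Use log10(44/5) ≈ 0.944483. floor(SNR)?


||x||/||e|| = 44/5.
log10(44/5) ≈ 0.944483.
20*log10(||x||/||e||) ≈ 20*0.944483 = 18.88966.
floor(18.88966) = 18.

18


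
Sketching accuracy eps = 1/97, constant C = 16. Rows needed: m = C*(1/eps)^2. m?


1/eps = 97.
(1/eps)^2 = 9409.
m = 16*9409 = 150544.

150544


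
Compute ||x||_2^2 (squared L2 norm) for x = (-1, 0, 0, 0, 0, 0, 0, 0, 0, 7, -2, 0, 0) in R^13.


Non-zero entries: [(0, -1), (9, 7), (10, -2)]
Squares: [1, 49, 4]
||x||_2^2 = sum = 54.

54


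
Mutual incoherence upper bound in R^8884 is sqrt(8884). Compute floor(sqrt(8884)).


94^2 = 8836 <= 8884 < 9025 = 95^2, so 94 <= sqrt(8884) < 95.
floor(sqrt(8884)) = 94.

94


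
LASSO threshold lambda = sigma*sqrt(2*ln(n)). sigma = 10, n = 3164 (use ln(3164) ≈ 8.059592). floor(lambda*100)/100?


ln(3164) ≈ 8.059592.
2*ln(n) ≈ 16.119184.
sqrt(2*ln(n)) ≈ sqrt(16.119184) ≈ 4.01487.
lambda ≈ 10*4.01487 = 40.1487.
floor(lambda*100)/100 = 40.14.

40.14


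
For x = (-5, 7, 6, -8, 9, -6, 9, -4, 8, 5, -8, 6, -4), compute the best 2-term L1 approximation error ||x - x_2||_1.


Sorted |x_i| descending: [9, 9, 8, 8, 8, 7, 6, 6, 6, 5, 5, 4, 4]
Keep top 2: [9, 9]
Tail entries: [8, 8, 8, 7, 6, 6, 6, 5, 5, 4, 4]
L1 error = sum of tail = 67.

67


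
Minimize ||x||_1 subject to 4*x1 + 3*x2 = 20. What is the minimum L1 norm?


Axis intercepts:
  x1 = 5, x2 = 0: L1 = 5
  x1 = 0, x2 = 20/3: L1 = 20/3
x* = (5, 0)
||x*||_1 = 5.

5


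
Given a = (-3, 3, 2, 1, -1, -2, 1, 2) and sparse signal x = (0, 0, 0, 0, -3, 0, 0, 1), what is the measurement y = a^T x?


Non-zero terms: ['-1*-3', '2*1']
Products: [3, 2]
y = sum = 5.

5


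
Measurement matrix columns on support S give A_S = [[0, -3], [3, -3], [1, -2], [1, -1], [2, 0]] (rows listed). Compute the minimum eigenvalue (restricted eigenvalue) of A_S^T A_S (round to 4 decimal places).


A_S^T A_S = [[15, -12], [-12, 23]].
trace = 38.
det = 201.
disc = trace^2 - 4*det = 1444 - 4*201 = 640.
sqrt(640) ≈ 25.298221.
lam_min = (38 - sqrt(640))/2 ≈ (38 - 25.298221)/2 = 6.3508895 ≈ 6.3509.

6.3509


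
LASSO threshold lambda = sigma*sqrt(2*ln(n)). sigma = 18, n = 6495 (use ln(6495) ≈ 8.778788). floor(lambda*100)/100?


ln(6495) ≈ 8.778788.
2*ln(n) ≈ 17.557576.
sqrt(2*ln(n)) ≈ sqrt(17.557576) ≈ 4.190176.
lambda ≈ 18*4.190176 = 75.423168.
floor(lambda*100)/100 = 75.42.

75.42


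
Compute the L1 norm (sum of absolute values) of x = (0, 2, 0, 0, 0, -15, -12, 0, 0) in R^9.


Non-zero entries: [(1, 2), (5, -15), (6, -12)]
Absolute values: [2, 15, 12]
||x||_1 = sum = 29.

29


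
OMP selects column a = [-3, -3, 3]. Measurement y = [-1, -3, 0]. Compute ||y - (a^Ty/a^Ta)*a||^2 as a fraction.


a^T a = 27.
a^T y = 12.
coeff = 12/27 = 4/9.
||r||^2 = 14/3.

14/3


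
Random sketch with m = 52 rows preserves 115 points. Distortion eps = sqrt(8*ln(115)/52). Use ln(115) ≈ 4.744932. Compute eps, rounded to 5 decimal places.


ln(115) ≈ 4.744932.
8*ln(N)/m ≈ 8*4.744932/52 ≈ 0.72998954.
eps = sqrt(0.72998954) ≈ 0.8543943 ≈ 0.85439.

0.85439


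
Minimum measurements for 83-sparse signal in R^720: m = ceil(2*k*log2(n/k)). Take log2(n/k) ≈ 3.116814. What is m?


log2(n/k) = log2(720/83) ≈ 3.116814.
2*k*log2(n/k) ≈ 2*83*3.116814 = 517.391124.
m = ceil(517.391124) = 518.

518


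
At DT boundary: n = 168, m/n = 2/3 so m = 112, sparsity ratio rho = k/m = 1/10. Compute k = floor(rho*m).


m = 2/3*168 = 112.
rho = 1/10.
rho*m = 1/10*112 = 11.2.
k = floor(11.2) = 11.

11


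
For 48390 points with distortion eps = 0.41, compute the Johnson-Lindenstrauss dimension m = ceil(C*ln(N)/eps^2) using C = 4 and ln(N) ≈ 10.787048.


ln(48390) ≈ 10.787048.
eps^2 = 0.41^2 = 0.1681.
C*ln(N)/eps^2 ≈ 4*10.787048/0.1681 ≈ 256.6817.
m = ceil(256.6817) = 257.

257


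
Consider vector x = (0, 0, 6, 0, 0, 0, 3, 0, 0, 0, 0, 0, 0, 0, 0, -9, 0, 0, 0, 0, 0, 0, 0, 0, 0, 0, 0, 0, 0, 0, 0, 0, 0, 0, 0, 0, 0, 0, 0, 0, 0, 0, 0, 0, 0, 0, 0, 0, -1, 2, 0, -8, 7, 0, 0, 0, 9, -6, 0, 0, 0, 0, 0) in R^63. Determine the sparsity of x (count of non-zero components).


Non-zero positions: [2, 6, 15, 48, 49, 51, 52, 56, 57].
Sparsity = 9.

9


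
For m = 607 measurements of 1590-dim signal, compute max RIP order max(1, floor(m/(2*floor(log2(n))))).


floor(log2(1590)) = 10.
2*10 = 20.
m/(2*floor(log2(n))) = 607/20 ≈ 30.35.
floor = 30.
k = max(1, 30) = 30.

30


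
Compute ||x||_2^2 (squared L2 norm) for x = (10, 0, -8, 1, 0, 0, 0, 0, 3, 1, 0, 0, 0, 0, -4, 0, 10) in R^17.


Non-zero entries: [(0, 10), (2, -8), (3, 1), (8, 3), (9, 1), (14, -4), (16, 10)]
Squares: [100, 64, 1, 9, 1, 16, 100]
||x||_2^2 = sum = 291.

291


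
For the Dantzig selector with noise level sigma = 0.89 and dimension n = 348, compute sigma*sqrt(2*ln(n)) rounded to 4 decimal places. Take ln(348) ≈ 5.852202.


ln(348) ≈ 5.852202.
2*ln(n) ≈ 11.704404.
sqrt(2*ln(n)) ≈ sqrt(11.704404) ≈ 3.42117.
threshold ≈ 0.89*3.42117 = 3.0448413 ≈ 3.0448.

3.0448


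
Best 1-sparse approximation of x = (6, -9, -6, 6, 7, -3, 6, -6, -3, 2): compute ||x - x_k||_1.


Sorted |x_i| descending: [9, 7, 6, 6, 6, 6, 6, 3, 3, 2]
Keep top 1: [9]
Tail entries: [7, 6, 6, 6, 6, 6, 3, 3, 2]
L1 error = sum of tail = 45.

45


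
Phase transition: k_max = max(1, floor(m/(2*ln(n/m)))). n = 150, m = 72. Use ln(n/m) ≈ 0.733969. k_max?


n/m = 150/72 = 25/12.
ln(n/m) ≈ 0.733969.
2*ln(n/m) ≈ 1.467938.
m/(2*ln(n/m)) ≈ 72/1.467938 ≈ 49.0484.
floor = 49.
k_max = max(1, 49) = 49.

49


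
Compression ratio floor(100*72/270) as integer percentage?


100*m/n = 100*72/270 ≈ 26.6667.
floor = 26.

26


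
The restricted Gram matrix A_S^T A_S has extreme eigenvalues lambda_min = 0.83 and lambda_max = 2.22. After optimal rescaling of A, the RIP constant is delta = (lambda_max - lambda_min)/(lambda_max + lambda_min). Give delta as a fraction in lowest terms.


lambda_max - lambda_min = 2.22 - 0.83 = 1.39.
lambda_max + lambda_min = 2.22 + 0.83 = 3.05.
delta = 1.39/3.05 = 139/305.

139/305


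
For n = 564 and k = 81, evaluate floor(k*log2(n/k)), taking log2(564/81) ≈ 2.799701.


log2(n/k) = log2(564/81) ≈ 2.799701.
k*log2(n/k) ≈ 81*2.799701 = 226.775781.
floor(226.775781) = 226.

226


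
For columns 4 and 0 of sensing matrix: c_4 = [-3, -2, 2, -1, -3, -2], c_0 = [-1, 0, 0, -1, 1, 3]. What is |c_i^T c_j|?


Inner product: -3*-1 + -2*0 + 2*0 + -1*-1 + -3*1 + -2*3
Products: [3, 0, 0, 1, -3, -6]
Sum = -5.
|dot| = 5.

5


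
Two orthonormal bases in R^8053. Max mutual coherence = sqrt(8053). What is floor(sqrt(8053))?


89^2 = 7921 <= 8053 < 8100 = 90^2, so 89 <= sqrt(8053) < 90.
floor(sqrt(8053)) = 89.

89


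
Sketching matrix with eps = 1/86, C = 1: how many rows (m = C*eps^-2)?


1/eps = 86.
(1/eps)^2 = 7396.
m = 1*7396 = 7396.

7396


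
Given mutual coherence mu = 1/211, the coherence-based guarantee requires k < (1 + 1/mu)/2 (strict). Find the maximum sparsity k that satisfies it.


1/mu = 211.
1 + 1/mu = 212.
(1 + 1/mu)/2 = 106 is an integer and the inequality is strict, so k_max = 106 - 1 = 105.

105


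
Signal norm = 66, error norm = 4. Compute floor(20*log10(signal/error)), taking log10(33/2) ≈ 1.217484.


||x||/||e|| = 66/4 = 33/2.
log10(33/2) ≈ 1.217484.
20*log10(||x||/||e||) ≈ 20*1.217484 = 24.34968.
floor(24.34968) = 24.

24


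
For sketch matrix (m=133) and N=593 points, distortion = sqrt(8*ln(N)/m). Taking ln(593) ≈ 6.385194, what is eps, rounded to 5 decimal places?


ln(593) ≈ 6.385194.
8*ln(N)/m ≈ 8*6.385194/133 ≈ 0.38407182.
eps = sqrt(0.38407182) ≈ 0.6197353 ≈ 0.61974.

0.61974


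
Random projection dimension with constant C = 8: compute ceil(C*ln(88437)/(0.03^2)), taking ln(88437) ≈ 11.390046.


ln(88437) ≈ 11.390046.
eps^2 = 0.03^2 = 0.0009.
C*ln(N)/eps^2 ≈ 8*11.390046/0.0009 ≈ 101244.8533.
m = ceil(101244.8533) = 101245.

101245


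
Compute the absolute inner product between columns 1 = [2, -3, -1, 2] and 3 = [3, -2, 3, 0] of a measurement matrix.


Inner product: 2*3 + -3*-2 + -1*3 + 2*0
Products: [6, 6, -3, 0]
Sum = 9.
|dot| = 9.

9


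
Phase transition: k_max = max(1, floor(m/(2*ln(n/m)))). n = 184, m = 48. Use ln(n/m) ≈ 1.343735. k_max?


n/m = 184/48 = 23/6.
ln(n/m) ≈ 1.343735.
2*ln(n/m) ≈ 2.68747.
m/(2*ln(n/m)) ≈ 48/2.68747 ≈ 17.8607.
floor = 17.
k_max = max(1, 17) = 17.

17


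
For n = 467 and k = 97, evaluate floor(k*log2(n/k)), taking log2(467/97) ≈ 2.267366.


log2(n/k) = log2(467/97) ≈ 2.267366.
k*log2(n/k) ≈ 97*2.267366 = 219.934502.
floor(219.934502) = 219.

219


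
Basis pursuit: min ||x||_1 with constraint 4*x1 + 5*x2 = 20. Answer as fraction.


Axis intercepts:
  x1 = 5, x2 = 0: L1 = 5
  x1 = 0, x2 = 4: L1 = 4
x* = (0, 4)
||x*||_1 = 4.

4


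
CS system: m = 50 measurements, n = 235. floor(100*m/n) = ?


100*m/n = 100*50/235 ≈ 21.2766.
floor = 21.

21


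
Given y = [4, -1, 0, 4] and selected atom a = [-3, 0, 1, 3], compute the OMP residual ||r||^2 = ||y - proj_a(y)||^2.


a^T a = 19.
a^T y = 0.
coeff = 0/19 = 0.
||r||^2 = 33.

33
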